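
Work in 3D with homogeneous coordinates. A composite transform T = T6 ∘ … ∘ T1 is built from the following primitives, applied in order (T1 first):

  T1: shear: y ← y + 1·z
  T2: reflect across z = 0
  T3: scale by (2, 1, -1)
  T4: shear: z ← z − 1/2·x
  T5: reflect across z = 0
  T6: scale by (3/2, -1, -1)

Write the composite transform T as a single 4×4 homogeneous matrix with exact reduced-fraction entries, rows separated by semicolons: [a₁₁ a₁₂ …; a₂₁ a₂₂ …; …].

T = [3 0 0 0; 0 -1 -1 0; -1 0 1 0; 0 0 0 1]

T1 = [1 0 0 0; 0 1 1 0; 0 0 1 0; 0 0 0 1]
T2·T1 = [1 0 0 0; 0 1 1 0; 0 0 -1 0; 0 0 0 1]
T3·…·T1 = [2 0 0 0; 0 1 1 0; 0 0 1 0; 0 0 0 1]
T4·…·T1 = [2 0 0 0; 0 1 1 0; -1 0 1 0; 0 0 0 1]
T5·…·T1 = [2 0 0 0; 0 1 1 0; 1 0 -1 0; 0 0 0 1]
T6·…·T1 = [3 0 0 0; 0 -1 -1 0; -1 0 1 0; 0 0 0 1]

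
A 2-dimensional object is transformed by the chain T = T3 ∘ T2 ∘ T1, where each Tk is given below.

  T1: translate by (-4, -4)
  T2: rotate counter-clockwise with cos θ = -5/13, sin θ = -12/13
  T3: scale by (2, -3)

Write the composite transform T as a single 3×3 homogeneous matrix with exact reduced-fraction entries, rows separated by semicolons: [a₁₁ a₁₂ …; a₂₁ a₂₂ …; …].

T1 = [1 0 -4; 0 1 -4; 0 0 1]
T2·T1 = [-5/13 12/13 -28/13; -12/13 -5/13 68/13; 0 0 1]
T3·…·T1 = [-10/13 24/13 -56/13; 36/13 15/13 -204/13; 0 0 1]

T = [-10/13 24/13 -56/13; 36/13 15/13 -204/13; 0 0 1]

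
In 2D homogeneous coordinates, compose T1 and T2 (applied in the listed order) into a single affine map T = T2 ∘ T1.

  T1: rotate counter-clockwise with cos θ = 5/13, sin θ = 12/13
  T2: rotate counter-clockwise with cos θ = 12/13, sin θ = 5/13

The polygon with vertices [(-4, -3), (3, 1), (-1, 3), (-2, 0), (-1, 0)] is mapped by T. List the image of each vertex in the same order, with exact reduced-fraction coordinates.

image vertices: (3, -4), (-1, 3), (-3, -1), (0, -2), (0, -1)

T1 rotate counter-clockwise with cos θ = 5/13, sin θ = 12/13: (-4, -3) → (16/13, -63/13); (3, 1) → (3/13, 41/13); (-1, 3) → (-41/13, 3/13); (-2, 0) → (-10/13, -24/13); (-1, 0) → (-5/13, -12/13)
T2 rotate counter-clockwise with cos θ = 12/13, sin θ = 5/13: (16/13, -63/13) → (3, -4); (3/13, 41/13) → (-1, 3); (-41/13, 3/13) → (-3, -1); (-10/13, -24/13) → (0, -2); (-5/13, -12/13) → (0, -1)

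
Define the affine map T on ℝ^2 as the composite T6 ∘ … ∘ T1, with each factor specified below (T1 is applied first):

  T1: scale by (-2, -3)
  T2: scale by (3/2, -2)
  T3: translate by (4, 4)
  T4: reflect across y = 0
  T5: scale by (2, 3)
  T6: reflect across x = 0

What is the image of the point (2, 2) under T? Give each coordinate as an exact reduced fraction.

T(p) = (4, -48)

T1 scale by (-2, -3): (2, 2) → (-4, -6)
T2 scale by (3/2, -2): (-4, -6) → (-6, 12)
T3 translate by (4, 4): (-6, 12) → (-2, 16)
T4 reflect across y = 0: (-2, 16) → (-2, -16)
T5 scale by (2, 3): (-2, -16) → (-4, -48)
T6 reflect across x = 0: (-4, -48) → (4, -48)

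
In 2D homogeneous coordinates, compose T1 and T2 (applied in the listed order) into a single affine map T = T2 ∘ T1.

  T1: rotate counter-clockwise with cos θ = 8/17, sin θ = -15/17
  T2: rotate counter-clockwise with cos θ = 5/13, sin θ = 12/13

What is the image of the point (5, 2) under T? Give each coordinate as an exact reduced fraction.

T(p) = (1058/221, 545/221)

T1 rotate counter-clockwise with cos θ = 8/17, sin θ = -15/17: (5, 2) → (70/17, -59/17)
T2 rotate counter-clockwise with cos θ = 5/13, sin θ = 12/13: (70/17, -59/17) → (1058/221, 545/221)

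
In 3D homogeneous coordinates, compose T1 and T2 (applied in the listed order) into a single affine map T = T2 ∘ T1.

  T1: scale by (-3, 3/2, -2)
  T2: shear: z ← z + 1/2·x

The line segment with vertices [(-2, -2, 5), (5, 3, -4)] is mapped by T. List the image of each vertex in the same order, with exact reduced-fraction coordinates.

image vertices: (6, -3, -7), (-15, 9/2, 1/2)

T1 scale by (-3, 3/2, -2): (-2, -2, 5) → (6, -3, -10); (5, 3, -4) → (-15, 9/2, 8)
T2 shear: z ← z + 1/2·x: (6, -3, -10) → (6, -3, -7); (-15, 9/2, 8) → (-15, 9/2, 1/2)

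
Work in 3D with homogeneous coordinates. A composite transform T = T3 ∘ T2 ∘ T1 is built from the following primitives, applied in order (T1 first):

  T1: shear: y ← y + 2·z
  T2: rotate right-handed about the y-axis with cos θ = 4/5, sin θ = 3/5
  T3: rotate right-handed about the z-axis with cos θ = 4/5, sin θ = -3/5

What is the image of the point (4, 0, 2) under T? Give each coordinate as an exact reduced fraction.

T1 shear: y ← y + 2·z: (4, 0, 2) → (4, 4, 2)
T2 rotate right-handed about the y-axis with cos θ = 4/5, sin θ = 3/5: (4, 4, 2) → (22/5, 4, -4/5)
T3 rotate right-handed about the z-axis with cos θ = 4/5, sin θ = -3/5: (22/5, 4, -4/5) → (148/25, 14/25, -4/5)

T(p) = (148/25, 14/25, -4/5)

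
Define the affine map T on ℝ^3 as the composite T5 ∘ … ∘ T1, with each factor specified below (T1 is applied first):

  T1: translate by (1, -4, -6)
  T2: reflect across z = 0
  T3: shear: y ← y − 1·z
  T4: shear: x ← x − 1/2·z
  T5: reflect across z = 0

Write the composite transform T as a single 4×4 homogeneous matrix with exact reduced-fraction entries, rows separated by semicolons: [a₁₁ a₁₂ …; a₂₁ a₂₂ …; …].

T = [1 0 1/2 -2; 0 1 1 -10; 0 0 1 -6; 0 0 0 1]

T1 = [1 0 0 1; 0 1 0 -4; 0 0 1 -6; 0 0 0 1]
T2·T1 = [1 0 0 1; 0 1 0 -4; 0 0 -1 6; 0 0 0 1]
T3·…·T1 = [1 0 0 1; 0 1 1 -10; 0 0 -1 6; 0 0 0 1]
T4·…·T1 = [1 0 1/2 -2; 0 1 1 -10; 0 0 -1 6; 0 0 0 1]
T5·…·T1 = [1 0 1/2 -2; 0 1 1 -10; 0 0 1 -6; 0 0 0 1]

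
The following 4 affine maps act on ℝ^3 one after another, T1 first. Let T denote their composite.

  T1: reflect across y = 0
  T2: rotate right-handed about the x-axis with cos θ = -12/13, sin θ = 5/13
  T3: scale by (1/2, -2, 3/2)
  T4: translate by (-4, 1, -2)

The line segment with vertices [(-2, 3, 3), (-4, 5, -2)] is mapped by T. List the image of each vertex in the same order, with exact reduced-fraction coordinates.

T1 reflect across y = 0: (-2, 3, 3) → (-2, -3, 3); (-4, 5, -2) → (-4, -5, -2)
T2 rotate right-handed about the x-axis with cos θ = -12/13, sin θ = 5/13: (-2, -3, 3) → (-2, 21/13, -51/13); (-4, -5, -2) → (-4, 70/13, -1/13)
T3 scale by (1/2, -2, 3/2): (-2, 21/13, -51/13) → (-1, -42/13, -153/26); (-4, 70/13, -1/13) → (-2, -140/13, -3/26)
T4 translate by (-4, 1, -2): (-1, -42/13, -153/26) → (-5, -29/13, -205/26); (-2, -140/13, -3/26) → (-6, -127/13, -55/26)

image vertices: (-5, -29/13, -205/26), (-6, -127/13, -55/26)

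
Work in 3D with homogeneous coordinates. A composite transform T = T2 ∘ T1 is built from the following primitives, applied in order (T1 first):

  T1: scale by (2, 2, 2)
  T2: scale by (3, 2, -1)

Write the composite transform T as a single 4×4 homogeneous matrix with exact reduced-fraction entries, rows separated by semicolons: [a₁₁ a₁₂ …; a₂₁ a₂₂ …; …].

T = [6 0 0 0; 0 4 0 0; 0 0 -2 0; 0 0 0 1]

T1 = [2 0 0 0; 0 2 0 0; 0 0 2 0; 0 0 0 1]
T2·T1 = [6 0 0 0; 0 4 0 0; 0 0 -2 0; 0 0 0 1]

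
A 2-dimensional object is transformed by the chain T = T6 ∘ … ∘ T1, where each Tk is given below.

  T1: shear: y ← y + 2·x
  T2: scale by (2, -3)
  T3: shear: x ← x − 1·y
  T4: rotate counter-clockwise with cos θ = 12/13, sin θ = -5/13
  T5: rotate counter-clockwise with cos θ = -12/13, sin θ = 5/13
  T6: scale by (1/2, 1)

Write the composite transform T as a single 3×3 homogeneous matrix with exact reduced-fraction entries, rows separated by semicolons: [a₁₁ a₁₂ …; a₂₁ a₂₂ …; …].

T = [-116/169 3/338 0; 1674/169 717/169 0; 0 0 1]

T1 = [1 0 0; 2 1 0; 0 0 1]
T2·T1 = [2 0 0; -6 -3 0; 0 0 1]
T3·…·T1 = [8 3 0; -6 -3 0; 0 0 1]
T4·…·T1 = [66/13 21/13 0; -112/13 -51/13 0; 0 0 1]
T5·…·T1 = [-232/169 3/169 0; 1674/169 717/169 0; 0 0 1]
T6·…·T1 = [-116/169 3/338 0; 1674/169 717/169 0; 0 0 1]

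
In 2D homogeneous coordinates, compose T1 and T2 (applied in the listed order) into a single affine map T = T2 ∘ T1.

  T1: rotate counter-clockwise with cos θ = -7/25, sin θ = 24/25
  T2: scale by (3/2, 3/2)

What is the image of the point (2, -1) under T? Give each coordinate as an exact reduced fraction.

T(p) = (3/5, 33/10)

T1 rotate counter-clockwise with cos θ = -7/25, sin θ = 24/25: (2, -1) → (2/5, 11/5)
T2 scale by (3/2, 3/2): (2/5, 11/5) → (3/5, 33/10)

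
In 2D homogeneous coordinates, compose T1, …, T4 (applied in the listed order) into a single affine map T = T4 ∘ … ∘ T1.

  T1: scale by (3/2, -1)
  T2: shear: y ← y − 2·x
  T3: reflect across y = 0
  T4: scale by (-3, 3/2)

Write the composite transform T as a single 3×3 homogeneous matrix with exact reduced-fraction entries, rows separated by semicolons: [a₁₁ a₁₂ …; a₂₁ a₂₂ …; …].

T = [-9/2 0 0; 9/2 3/2 0; 0 0 1]

T1 = [3/2 0 0; 0 -1 0; 0 0 1]
T2·T1 = [3/2 0 0; -3 -1 0; 0 0 1]
T3·…·T1 = [3/2 0 0; 3 1 0; 0 0 1]
T4·…·T1 = [-9/2 0 0; 9/2 3/2 0; 0 0 1]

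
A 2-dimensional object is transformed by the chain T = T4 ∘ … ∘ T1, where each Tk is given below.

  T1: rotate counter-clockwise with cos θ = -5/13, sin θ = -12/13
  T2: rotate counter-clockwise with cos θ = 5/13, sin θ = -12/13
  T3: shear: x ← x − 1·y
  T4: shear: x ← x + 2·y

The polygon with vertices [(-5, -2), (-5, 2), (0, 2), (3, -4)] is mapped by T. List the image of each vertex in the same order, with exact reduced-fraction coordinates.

T1 rotate counter-clockwise with cos θ = -5/13, sin θ = -12/13: (-5, -2) → (1/13, 70/13); (-5, 2) → (49/13, 50/13); (0, 2) → (24/13, -10/13); (3, -4) → (-63/13, -16/13)
T2 rotate counter-clockwise with cos θ = 5/13, sin θ = -12/13: (1/13, 70/13) → (5, 2); (49/13, 50/13) → (5, -2); (24/13, -10/13) → (0, -2); (-63/13, -16/13) → (-3, 4)
T3 shear: x ← x − 1·y: (5, 2) → (3, 2); (5, -2) → (7, -2); (0, -2) → (2, -2); (-3, 4) → (-7, 4)
T4 shear: x ← x + 2·y: (3, 2) → (7, 2); (7, -2) → (3, -2); (2, -2) → (-2, -2); (-7, 4) → (1, 4)

image vertices: (7, 2), (3, -2), (-2, -2), (1, 4)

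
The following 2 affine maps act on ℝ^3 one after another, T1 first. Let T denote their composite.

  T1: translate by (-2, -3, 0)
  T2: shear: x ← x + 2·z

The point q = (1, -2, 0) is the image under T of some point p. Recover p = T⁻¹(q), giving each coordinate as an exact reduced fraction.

T1 = [1 0 0 -2; 0 1 0 -3; 0 0 1 0; 0 0 0 1]
T2·T1 = [1 0 2 -2; 0 1 0 -3; 0 0 1 0; 0 0 0 1]
det M = 1; M⁻¹ = [1 0 -2 2; 0 1 0 3; 0 0 1 0; 0 0 0 1]
M⁻¹ · (1, -2, 0)ᵀ = (3, 1, 0)ᵀ

p = (3, 1, 0)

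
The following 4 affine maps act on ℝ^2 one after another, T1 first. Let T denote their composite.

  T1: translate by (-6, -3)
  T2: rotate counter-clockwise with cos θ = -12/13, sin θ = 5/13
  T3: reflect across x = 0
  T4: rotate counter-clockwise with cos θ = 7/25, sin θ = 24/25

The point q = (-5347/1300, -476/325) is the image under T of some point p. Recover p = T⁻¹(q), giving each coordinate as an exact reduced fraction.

p = (5, -5/4)

T1 = [1 0 -6; 0 1 -3; 0 0 1]
T2·T1 = [-12/13 -5/13 87/13; 5/13 -12/13 6/13; 0 0 1]
T3·…·T1 = [12/13 5/13 -87/13; 5/13 -12/13 6/13; 0 0 1]
T4·…·T1 = [-36/325 323/325 -753/325; 323/325 36/325 -2046/325; 0 0 1]
det M = -1; M⁻¹ = [-36/325 323/325 6; 323/325 36/325 3; 0 0 1]
M⁻¹ · (-5347/1300, -476/325)ᵀ = (5, -5/4)ᵀ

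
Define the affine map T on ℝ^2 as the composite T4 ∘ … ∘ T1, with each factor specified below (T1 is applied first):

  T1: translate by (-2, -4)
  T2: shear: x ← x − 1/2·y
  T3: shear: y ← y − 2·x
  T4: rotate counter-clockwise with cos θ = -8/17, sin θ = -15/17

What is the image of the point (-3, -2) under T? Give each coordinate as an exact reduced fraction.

T(p) = (-14/17, 46/17)

T1 translate by (-2, -4): (-3, -2) → (-5, -6)
T2 shear: x ← x − 1/2·y: (-5, -6) → (-2, -6)
T3 shear: y ← y − 2·x: (-2, -6) → (-2, -2)
T4 rotate counter-clockwise with cos θ = -8/17, sin θ = -15/17: (-2, -2) → (-14/17, 46/17)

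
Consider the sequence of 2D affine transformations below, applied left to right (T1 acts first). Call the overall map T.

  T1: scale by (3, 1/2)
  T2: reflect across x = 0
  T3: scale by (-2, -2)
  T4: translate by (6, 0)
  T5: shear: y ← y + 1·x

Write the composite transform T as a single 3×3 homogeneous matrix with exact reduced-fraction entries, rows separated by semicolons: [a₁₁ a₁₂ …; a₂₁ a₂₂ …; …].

T1 = [3 0 0; 0 1/2 0; 0 0 1]
T2·T1 = [-3 0 0; 0 1/2 0; 0 0 1]
T3·…·T1 = [6 0 0; 0 -1 0; 0 0 1]
T4·…·T1 = [6 0 6; 0 -1 0; 0 0 1]
T5·…·T1 = [6 0 6; 6 -1 6; 0 0 1]

T = [6 0 6; 6 -1 6; 0 0 1]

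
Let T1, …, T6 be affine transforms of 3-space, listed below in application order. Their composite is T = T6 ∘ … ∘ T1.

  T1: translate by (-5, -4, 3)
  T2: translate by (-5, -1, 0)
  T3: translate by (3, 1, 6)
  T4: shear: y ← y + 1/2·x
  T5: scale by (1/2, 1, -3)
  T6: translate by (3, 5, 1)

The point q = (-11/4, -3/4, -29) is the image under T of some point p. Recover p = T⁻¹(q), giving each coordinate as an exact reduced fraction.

p = (-9/2, 4, 1)

T1 = [1 0 0 -5; 0 1 0 -4; 0 0 1 3; 0 0 0 1]
T2·T1 = [1 0 0 -10; 0 1 0 -5; 0 0 1 3; 0 0 0 1]
T3·…·T1 = [1 0 0 -7; 0 1 0 -4; 0 0 1 9; 0 0 0 1]
T4·…·T1 = [1 0 0 -7; 1/2 1 0 -15/2; 0 0 1 9; 0 0 0 1]
T5·…·T1 = [1/2 0 0 -7/2; 1/2 1 0 -15/2; 0 0 -3 -27; 0 0 0 1]
T6·…·T1 = [1/2 0 0 -1/2; 1/2 1 0 -5/2; 0 0 -3 -26; 0 0 0 1]
det M = -3/2; M⁻¹ = [2 0 0 1; -1 1 0 2; 0 0 -1/3 -26/3; 0 0 0 1]
M⁻¹ · (-11/4, -3/4, -29)ᵀ = (-9/2, 4, 1)ᵀ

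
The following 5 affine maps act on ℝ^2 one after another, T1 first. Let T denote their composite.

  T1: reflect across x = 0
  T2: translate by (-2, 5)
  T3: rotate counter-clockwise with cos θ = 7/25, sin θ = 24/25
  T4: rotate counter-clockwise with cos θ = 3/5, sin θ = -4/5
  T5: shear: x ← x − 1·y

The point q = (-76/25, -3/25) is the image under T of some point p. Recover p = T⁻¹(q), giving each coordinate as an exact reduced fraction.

p = (1, -4)

T1 = [-1 0 0; 0 1 0; 0 0 1]
T2·T1 = [-1 0 -2; 0 1 5; 0 0 1]
T3·…·T1 = [-7/25 -24/25 -134/25; -24/25 7/25 -13/25; 0 0 1]
T4·…·T1 = [-117/125 -44/125 -454/125; -44/125 117/125 497/125; 0 0 1]
T5·…·T1 = [-73/125 -161/125 -951/125; -44/125 117/125 497/125; 0 0 1]
det M = -1; M⁻¹ = [-117/125 -161/125 -2; -44/125 73/125 -5; 0 0 1]
M⁻¹ · (-76/25, -3/25)ᵀ = (1, -4)ᵀ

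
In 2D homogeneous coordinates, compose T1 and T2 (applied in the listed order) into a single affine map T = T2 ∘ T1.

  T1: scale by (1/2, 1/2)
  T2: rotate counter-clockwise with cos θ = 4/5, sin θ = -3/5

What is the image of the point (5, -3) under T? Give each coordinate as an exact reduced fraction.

T(p) = (11/10, -27/10)

T1 scale by (1/2, 1/2): (5, -3) → (5/2, -3/2)
T2 rotate counter-clockwise with cos θ = 4/5, sin θ = -3/5: (5/2, -3/2) → (11/10, -27/10)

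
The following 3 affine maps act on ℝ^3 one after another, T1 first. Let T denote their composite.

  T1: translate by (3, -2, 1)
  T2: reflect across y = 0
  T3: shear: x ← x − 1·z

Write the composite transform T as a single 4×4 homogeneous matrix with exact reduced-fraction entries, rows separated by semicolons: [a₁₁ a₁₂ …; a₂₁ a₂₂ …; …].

T1 = [1 0 0 3; 0 1 0 -2; 0 0 1 1; 0 0 0 1]
T2·T1 = [1 0 0 3; 0 -1 0 2; 0 0 1 1; 0 0 0 1]
T3·…·T1 = [1 0 -1 2; 0 -1 0 2; 0 0 1 1; 0 0 0 1]

T = [1 0 -1 2; 0 -1 0 2; 0 0 1 1; 0 0 0 1]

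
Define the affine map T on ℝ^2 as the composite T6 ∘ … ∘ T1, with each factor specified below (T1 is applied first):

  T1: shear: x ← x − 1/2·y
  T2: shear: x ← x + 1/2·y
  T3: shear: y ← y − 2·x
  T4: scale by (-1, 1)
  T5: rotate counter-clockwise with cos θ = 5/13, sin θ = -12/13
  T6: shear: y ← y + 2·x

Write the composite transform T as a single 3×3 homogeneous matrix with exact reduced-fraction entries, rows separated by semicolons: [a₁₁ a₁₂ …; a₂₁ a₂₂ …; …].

T = [-29/13 12/13 0; -56/13 29/13 0; 0 0 1]

T1 = [1 -1/2 0; 0 1 0; 0 0 1]
T2·T1 = [1 0 0; 0 1 0; 0 0 1]
T3·…·T1 = [1 0 0; -2 1 0; 0 0 1]
T4·…·T1 = [-1 0 0; -2 1 0; 0 0 1]
T5·…·T1 = [-29/13 12/13 0; 2/13 5/13 0; 0 0 1]
T6·…·T1 = [-29/13 12/13 0; -56/13 29/13 0; 0 0 1]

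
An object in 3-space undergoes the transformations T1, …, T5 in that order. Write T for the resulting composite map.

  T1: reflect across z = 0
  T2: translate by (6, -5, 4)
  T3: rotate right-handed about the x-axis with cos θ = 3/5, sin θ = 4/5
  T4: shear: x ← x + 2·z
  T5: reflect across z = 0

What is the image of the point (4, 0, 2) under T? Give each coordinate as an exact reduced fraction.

T1 reflect across z = 0: (4, 0, 2) → (4, 0, -2)
T2 translate by (6, -5, 4): (4, 0, -2) → (10, -5, 2)
T3 rotate right-handed about the x-axis with cos θ = 3/5, sin θ = 4/5: (10, -5, 2) → (10, -23/5, -14/5)
T4 shear: x ← x + 2·z: (10, -23/5, -14/5) → (22/5, -23/5, -14/5)
T5 reflect across z = 0: (22/5, -23/5, -14/5) → (22/5, -23/5, 14/5)

T(p) = (22/5, -23/5, 14/5)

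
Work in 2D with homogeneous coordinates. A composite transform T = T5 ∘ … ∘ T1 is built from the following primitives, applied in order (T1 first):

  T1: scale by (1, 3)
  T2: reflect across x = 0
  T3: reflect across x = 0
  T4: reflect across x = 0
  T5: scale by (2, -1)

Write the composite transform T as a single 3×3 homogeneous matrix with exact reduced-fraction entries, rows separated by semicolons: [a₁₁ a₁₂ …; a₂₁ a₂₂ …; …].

T1 = [1 0 0; 0 3 0; 0 0 1]
T2·T1 = [-1 0 0; 0 3 0; 0 0 1]
T3·…·T1 = [1 0 0; 0 3 0; 0 0 1]
T4·…·T1 = [-1 0 0; 0 3 0; 0 0 1]
T5·…·T1 = [-2 0 0; 0 -3 0; 0 0 1]

T = [-2 0 0; 0 -3 0; 0 0 1]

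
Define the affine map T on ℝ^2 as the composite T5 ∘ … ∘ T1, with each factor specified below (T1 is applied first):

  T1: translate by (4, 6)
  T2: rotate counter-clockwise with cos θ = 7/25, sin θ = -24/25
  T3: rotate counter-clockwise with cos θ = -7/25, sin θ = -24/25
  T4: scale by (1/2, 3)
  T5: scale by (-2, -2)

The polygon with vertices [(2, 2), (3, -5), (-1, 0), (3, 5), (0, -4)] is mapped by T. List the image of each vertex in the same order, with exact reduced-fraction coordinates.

T1 translate by (4, 6): (2, 2) → (6, 8); (3, -5) → (7, 1); (-1, 0) → (3, 6); (3, 5) → (7, 11); (0, -4) → (4, 2)
T2 rotate counter-clockwise with cos θ = 7/25, sin θ = -24/25: (6, 8) → (234/25, -88/25); (7, 1) → (73/25, -161/25); (3, 6) → (33/5, -6/5); (7, 11) → (313/25, -91/25); (4, 2) → (76/25, -82/25)
T3 rotate counter-clockwise with cos θ = -7/25, sin θ = -24/25: (234/25, -88/25) → (-6, -8); (73/25, -161/25) → (-7, -1); (33/5, -6/5) → (-3, -6); (313/25, -91/25) → (-7, -11); (76/25, -82/25) → (-4, -2)
T4 scale by (1/2, 3): (-6, -8) → (-3, -24); (-7, -1) → (-7/2, -3); (-3, -6) → (-3/2, -18); (-7, -11) → (-7/2, -33); (-4, -2) → (-2, -6)
T5 scale by (-2, -2): (-3, -24) → (6, 48); (-7/2, -3) → (7, 6); (-3/2, -18) → (3, 36); (-7/2, -33) → (7, 66); (-2, -6) → (4, 12)

image vertices: (6, 48), (7, 6), (3, 36), (7, 66), (4, 12)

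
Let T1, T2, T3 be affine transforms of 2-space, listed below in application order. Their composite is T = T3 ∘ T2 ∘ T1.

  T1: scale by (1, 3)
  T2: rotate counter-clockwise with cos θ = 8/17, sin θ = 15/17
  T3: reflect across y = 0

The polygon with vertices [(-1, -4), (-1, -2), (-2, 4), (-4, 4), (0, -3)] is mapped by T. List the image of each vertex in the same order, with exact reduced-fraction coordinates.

image vertices: (172/17, 111/17), (82/17, 63/17), (-196/17, -66/17), (-212/17, -36/17), (135/17, 72/17)

T1 scale by (1, 3): (-1, -4) → (-1, -12); (-1, -2) → (-1, -6); (-2, 4) → (-2, 12); (-4, 4) → (-4, 12); (0, -3) → (0, -9)
T2 rotate counter-clockwise with cos θ = 8/17, sin θ = 15/17: (-1, -12) → (172/17, -111/17); (-1, -6) → (82/17, -63/17); (-2, 12) → (-196/17, 66/17); (-4, 12) → (-212/17, 36/17); (0, -9) → (135/17, -72/17)
T3 reflect across y = 0: (172/17, -111/17) → (172/17, 111/17); (82/17, -63/17) → (82/17, 63/17); (-196/17, 66/17) → (-196/17, -66/17); (-212/17, 36/17) → (-212/17, -36/17); (135/17, -72/17) → (135/17, 72/17)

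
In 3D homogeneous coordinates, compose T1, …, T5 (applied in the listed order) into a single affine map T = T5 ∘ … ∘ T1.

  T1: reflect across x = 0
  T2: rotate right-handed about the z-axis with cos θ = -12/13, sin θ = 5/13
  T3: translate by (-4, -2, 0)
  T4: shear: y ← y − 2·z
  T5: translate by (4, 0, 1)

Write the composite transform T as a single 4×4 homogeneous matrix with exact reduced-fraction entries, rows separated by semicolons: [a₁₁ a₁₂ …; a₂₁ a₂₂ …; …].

T = [12/13 -5/13 0 0; -5/13 -12/13 -2 -2; 0 0 1 1; 0 0 0 1]

T1 = [-1 0 0 0; 0 1 0 0; 0 0 1 0; 0 0 0 1]
T2·T1 = [12/13 -5/13 0 0; -5/13 -12/13 0 0; 0 0 1 0; 0 0 0 1]
T3·…·T1 = [12/13 -5/13 0 -4; -5/13 -12/13 0 -2; 0 0 1 0; 0 0 0 1]
T4·…·T1 = [12/13 -5/13 0 -4; -5/13 -12/13 -2 -2; 0 0 1 0; 0 0 0 1]
T5·…·T1 = [12/13 -5/13 0 0; -5/13 -12/13 -2 -2; 0 0 1 1; 0 0 0 1]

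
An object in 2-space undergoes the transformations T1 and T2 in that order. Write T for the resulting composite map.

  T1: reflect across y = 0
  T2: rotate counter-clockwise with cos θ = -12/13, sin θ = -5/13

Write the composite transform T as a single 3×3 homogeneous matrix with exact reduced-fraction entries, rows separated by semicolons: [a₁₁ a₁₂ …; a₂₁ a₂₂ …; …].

T1 = [1 0 0; 0 -1 0; 0 0 1]
T2·T1 = [-12/13 -5/13 0; -5/13 12/13 0; 0 0 1]

T = [-12/13 -5/13 0; -5/13 12/13 0; 0 0 1]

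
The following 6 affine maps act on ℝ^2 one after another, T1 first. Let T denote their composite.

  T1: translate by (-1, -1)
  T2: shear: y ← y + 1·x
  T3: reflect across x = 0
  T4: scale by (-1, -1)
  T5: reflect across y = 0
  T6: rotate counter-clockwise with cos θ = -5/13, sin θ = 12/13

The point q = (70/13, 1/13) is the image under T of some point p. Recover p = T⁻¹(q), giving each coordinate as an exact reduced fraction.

T1 = [1 0 -1; 0 1 -1; 0 0 1]
T2·T1 = [1 0 -1; 1 1 -2; 0 0 1]
T3·…·T1 = [-1 0 1; 1 1 -2; 0 0 1]
T4·…·T1 = [1 0 -1; -1 -1 2; 0 0 1]
T5·…·T1 = [1 0 -1; 1 1 -2; 0 0 1]
T6·…·T1 = [-17/13 -12/13 29/13; 7/13 -5/13 -2/13; 0 0 1]
det M = 1; M⁻¹ = [-5/13 12/13 1; -7/13 -17/13 1; 0 0 1]
M⁻¹ · (70/13, 1/13)ᵀ = (-1, -2)ᵀ

p = (-1, -2)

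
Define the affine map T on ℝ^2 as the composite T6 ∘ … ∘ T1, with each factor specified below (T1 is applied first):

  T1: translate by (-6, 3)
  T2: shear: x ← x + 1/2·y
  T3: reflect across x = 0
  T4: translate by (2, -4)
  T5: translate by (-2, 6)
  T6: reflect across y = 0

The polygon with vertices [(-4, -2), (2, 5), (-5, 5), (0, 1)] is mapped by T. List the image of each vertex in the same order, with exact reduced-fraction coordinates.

T1 translate by (-6, 3): (-4, -2) → (-10, 1); (2, 5) → (-4, 8); (-5, 5) → (-11, 8); (0, 1) → (-6, 4)
T2 shear: x ← x + 1/2·y: (-10, 1) → (-19/2, 1); (-4, 8) → (0, 8); (-11, 8) → (-7, 8); (-6, 4) → (-4, 4)
T3 reflect across x = 0: (-19/2, 1) → (19/2, 1); (0, 8) → (0, 8); (-7, 8) → (7, 8); (-4, 4) → (4, 4)
T4 translate by (2, -4): (19/2, 1) → (23/2, -3); (0, 8) → (2, 4); (7, 8) → (9, 4); (4, 4) → (6, 0)
T5 translate by (-2, 6): (23/2, -3) → (19/2, 3); (2, 4) → (0, 10); (9, 4) → (7, 10); (6, 0) → (4, 6)
T6 reflect across y = 0: (19/2, 3) → (19/2, -3); (0, 10) → (0, -10); (7, 10) → (7, -10); (4, 6) → (4, -6)

image vertices: (19/2, -3), (0, -10), (7, -10), (4, -6)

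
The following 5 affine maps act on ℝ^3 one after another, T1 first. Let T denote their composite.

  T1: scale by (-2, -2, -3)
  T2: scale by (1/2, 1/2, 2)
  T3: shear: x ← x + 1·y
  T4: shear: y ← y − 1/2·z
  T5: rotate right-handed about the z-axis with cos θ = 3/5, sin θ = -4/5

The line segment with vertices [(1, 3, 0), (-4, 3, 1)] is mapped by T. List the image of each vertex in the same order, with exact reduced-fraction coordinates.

image vertices: (-24/5, 7/5, 0), (3/5, -4/5, -6)

T1 scale by (-2, -2, -3): (1, 3, 0) → (-2, -6, 0); (-4, 3, 1) → (8, -6, -3)
T2 scale by (1/2, 1/2, 2): (-2, -6, 0) → (-1, -3, 0); (8, -6, -3) → (4, -3, -6)
T3 shear: x ← x + 1·y: (-1, -3, 0) → (-4, -3, 0); (4, -3, -6) → (1, -3, -6)
T4 shear: y ← y − 1/2·z: (-4, -3, 0) → (-4, -3, 0); (1, -3, -6) → (1, 0, -6)
T5 rotate right-handed about the z-axis with cos θ = 3/5, sin θ = -4/5: (-4, -3, 0) → (-24/5, 7/5, 0); (1, 0, -6) → (3/5, -4/5, -6)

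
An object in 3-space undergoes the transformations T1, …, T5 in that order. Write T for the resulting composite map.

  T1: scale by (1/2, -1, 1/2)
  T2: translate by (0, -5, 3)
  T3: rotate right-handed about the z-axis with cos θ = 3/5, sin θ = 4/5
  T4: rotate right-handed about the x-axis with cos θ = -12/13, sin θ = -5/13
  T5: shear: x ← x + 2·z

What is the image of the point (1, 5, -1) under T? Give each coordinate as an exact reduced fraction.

T1 scale by (1/2, -1, 1/2): (1, 5, -1) → (1/2, -5, -1/2)
T2 translate by (0, -5, 3): (1/2, -5, -1/2) → (1/2, -10, 5/2)
T3 rotate right-handed about the z-axis with cos θ = 3/5, sin θ = 4/5: (1/2, -10, 5/2) → (83/10, -28/5, 5/2)
T4 rotate right-handed about the x-axis with cos θ = -12/13, sin θ = -5/13: (83/10, -28/5, 5/2) → (83/10, 797/130, -2/13)
T5 shear: x ← x + 2·z: (83/10, 797/130, -2/13) → (1039/130, 797/130, -2/13)

T(p) = (1039/130, 797/130, -2/13)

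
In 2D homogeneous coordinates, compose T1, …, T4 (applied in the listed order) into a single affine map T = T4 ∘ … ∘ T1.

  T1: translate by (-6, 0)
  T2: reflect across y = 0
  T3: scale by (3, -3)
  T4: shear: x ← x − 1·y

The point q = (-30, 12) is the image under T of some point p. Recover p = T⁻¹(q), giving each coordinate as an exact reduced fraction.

T1 = [1 0 -6; 0 1 0; 0 0 1]
T2·T1 = [1 0 -6; 0 -1 0; 0 0 1]
T3·…·T1 = [3 0 -18; 0 3 0; 0 0 1]
T4·…·T1 = [3 -3 -18; 0 3 0; 0 0 1]
det M = 9; M⁻¹ = [1/3 1/3 6; 0 1/3 0; 0 0 1]
M⁻¹ · (-30, 12)ᵀ = (0, 4)ᵀ

p = (0, 4)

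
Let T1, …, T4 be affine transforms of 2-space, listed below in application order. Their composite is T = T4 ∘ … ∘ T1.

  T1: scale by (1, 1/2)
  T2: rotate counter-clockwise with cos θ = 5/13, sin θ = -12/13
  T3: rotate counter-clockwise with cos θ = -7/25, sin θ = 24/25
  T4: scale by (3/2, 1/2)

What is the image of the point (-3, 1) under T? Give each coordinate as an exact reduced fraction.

T(p) = (-2583/650, -971/1300)

T1 scale by (1, 1/2): (-3, 1) → (-3, 1/2)
T2 rotate counter-clockwise with cos θ = 5/13, sin θ = -12/13: (-3, 1/2) → (-9/13, 77/26)
T3 rotate counter-clockwise with cos θ = -7/25, sin θ = 24/25: (-9/13, 77/26) → (-861/325, -971/650)
T4 scale by (3/2, 1/2): (-861/325, -971/650) → (-2583/650, -971/1300)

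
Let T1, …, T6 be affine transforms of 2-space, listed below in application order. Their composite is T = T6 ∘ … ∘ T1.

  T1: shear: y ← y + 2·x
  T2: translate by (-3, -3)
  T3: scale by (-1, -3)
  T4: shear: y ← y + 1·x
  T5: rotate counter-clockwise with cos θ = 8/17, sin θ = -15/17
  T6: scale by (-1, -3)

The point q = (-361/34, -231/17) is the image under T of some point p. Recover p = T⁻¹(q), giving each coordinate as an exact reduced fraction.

T1 = [1 0 0; 2 1 0; 0 0 1]
T2·T1 = [1 0 -3; 2 1 -3; 0 0 1]
T3·…·T1 = [-1 0 3; -6 -3 9; 0 0 1]
T4·…·T1 = [-1 0 3; -7 -3 12; 0 0 1]
T5·…·T1 = [-113/17 -45/17 12; -41/17 -24/17 3; 0 0 1]
T6·…·T1 = [113/17 45/17 -12; 123/17 72/17 -9; 0 0 1]
det M = 9; M⁻¹ = [8/17 -5/17 3; -41/51 113/153 -3; 0 0 1]
M⁻¹ · (-361/34, -231/17)ᵀ = (2, -9/2)ᵀ

p = (2, -9/2)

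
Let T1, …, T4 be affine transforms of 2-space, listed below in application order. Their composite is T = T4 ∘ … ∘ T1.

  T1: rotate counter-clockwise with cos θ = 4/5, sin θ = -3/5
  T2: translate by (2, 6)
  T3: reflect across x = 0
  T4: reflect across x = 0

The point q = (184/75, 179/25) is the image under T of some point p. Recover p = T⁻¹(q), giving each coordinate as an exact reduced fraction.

p = (-1/3, 6/5)

T1 = [4/5 3/5 0; -3/5 4/5 0; 0 0 1]
T2·T1 = [4/5 3/5 2; -3/5 4/5 6; 0 0 1]
T3·…·T1 = [-4/5 -3/5 -2; -3/5 4/5 6; 0 0 1]
T4·…·T1 = [4/5 3/5 2; -3/5 4/5 6; 0 0 1]
det M = 1; M⁻¹ = [4/5 -3/5 2; 3/5 4/5 -6; 0 0 1]
M⁻¹ · (184/75, 179/25)ᵀ = (-1/3, 6/5)ᵀ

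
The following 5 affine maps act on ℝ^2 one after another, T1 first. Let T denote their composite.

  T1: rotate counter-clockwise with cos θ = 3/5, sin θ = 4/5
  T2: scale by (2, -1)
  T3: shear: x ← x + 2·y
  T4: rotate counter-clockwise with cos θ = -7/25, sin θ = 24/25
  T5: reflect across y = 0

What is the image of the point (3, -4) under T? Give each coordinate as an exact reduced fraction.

T(p) = (-14/5, -48/5)

T1 rotate counter-clockwise with cos θ = 3/5, sin θ = 4/5: (3, -4) → (5, 0)
T2 scale by (2, -1): (5, 0) → (10, 0)
T3 shear: x ← x + 2·y: (10, 0) → (10, 0)
T4 rotate counter-clockwise with cos θ = -7/25, sin θ = 24/25: (10, 0) → (-14/5, 48/5)
T5 reflect across y = 0: (-14/5, 48/5) → (-14/5, -48/5)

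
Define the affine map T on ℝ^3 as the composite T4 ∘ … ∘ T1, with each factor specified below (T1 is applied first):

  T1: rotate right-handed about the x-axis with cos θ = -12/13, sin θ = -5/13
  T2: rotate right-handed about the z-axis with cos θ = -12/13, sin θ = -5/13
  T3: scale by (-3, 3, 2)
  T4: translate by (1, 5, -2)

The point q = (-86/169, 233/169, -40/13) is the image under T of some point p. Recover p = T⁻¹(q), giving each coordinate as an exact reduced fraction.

T1 = [1 0 0 0; 0 -12/13 5/13 0; 0 -5/13 -12/13 0; 0 0 0 1]
T2·T1 = [-12/13 -60/169 25/169 0; -5/13 144/169 -60/169 0; 0 -5/13 -12/13 0; 0 0 0 1]
T3·…·T1 = [36/13 180/169 -75/169 0; -15/13 432/169 -180/169 0; 0 -10/13 -24/13 0; 0 0 0 1]
T4·…·T1 = [36/13 180/169 -75/169 1; -15/13 432/169 -180/169 5; 0 -10/13 -24/13 -2; 0 0 0 1]
det M = -18; M⁻¹ = [4/13 -5/39 0 1/3; 20/169 48/169 -5/26 -25/13; -25/507 -20/169 -6/13 -11/39; 0 0 0 1]
M⁻¹ · (-86/169, 233/169, -40/13)ᵀ = (0, -1, 1)ᵀ

p = (0, -1, 1)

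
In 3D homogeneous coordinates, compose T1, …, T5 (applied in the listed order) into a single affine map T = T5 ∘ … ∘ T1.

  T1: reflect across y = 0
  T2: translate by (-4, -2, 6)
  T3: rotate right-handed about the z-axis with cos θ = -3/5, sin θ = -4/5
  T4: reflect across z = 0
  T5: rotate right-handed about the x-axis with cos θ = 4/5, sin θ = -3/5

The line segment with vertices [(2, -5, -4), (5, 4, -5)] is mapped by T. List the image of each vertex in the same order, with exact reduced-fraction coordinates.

T1 reflect across y = 0: (2, -5, -4) → (2, 5, -4); (5, 4, -5) → (5, -4, -5)
T2 translate by (-4, -2, 6): (2, 5, -4) → (-2, 3, 2); (5, -4, -5) → (1, -6, 1)
T3 rotate right-handed about the z-axis with cos θ = -3/5, sin θ = -4/5: (-2, 3, 2) → (18/5, -1/5, 2); (1, -6, 1) → (-27/5, 14/5, 1)
T4 reflect across z = 0: (18/5, -1/5, 2) → (18/5, -1/5, -2); (-27/5, 14/5, 1) → (-27/5, 14/5, -1)
T5 rotate right-handed about the x-axis with cos θ = 4/5, sin θ = -3/5: (18/5, -1/5, -2) → (18/5, -34/25, -37/25); (-27/5, 14/5, -1) → (-27/5, 41/25, -62/25)

image vertices: (18/5, -34/25, -37/25), (-27/5, 41/25, -62/25)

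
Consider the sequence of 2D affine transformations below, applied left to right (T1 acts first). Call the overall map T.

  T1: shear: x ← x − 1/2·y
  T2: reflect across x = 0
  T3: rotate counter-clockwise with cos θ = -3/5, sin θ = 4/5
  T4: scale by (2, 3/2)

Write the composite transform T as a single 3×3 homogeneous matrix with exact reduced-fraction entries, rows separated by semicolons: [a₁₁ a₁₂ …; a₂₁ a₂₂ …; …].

T = [6/5 -11/5 0; -6/5 -3/10 0; 0 0 1]

T1 = [1 -1/2 0; 0 1 0; 0 0 1]
T2·T1 = [-1 1/2 0; 0 1 0; 0 0 1]
T3·…·T1 = [3/5 -11/10 0; -4/5 -1/5 0; 0 0 1]
T4·…·T1 = [6/5 -11/5 0; -6/5 -3/10 0; 0 0 1]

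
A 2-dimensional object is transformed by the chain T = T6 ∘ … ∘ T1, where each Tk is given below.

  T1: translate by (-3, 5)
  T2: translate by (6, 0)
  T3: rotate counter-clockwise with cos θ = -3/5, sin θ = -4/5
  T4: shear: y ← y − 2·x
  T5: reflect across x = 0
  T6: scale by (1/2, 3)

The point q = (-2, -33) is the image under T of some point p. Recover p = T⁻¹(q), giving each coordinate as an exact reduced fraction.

T1 = [1 0 -3; 0 1 5; 0 0 1]
T2·T1 = [1 0 3; 0 1 5; 0 0 1]
T3·…·T1 = [-3/5 4/5 11/5; -4/5 -3/5 -27/5; 0 0 1]
T4·…·T1 = [-3/5 4/5 11/5; 2/5 -11/5 -49/5; 0 0 1]
T5·…·T1 = [3/5 -4/5 -11/5; 2/5 -11/5 -49/5; 0 0 1]
T6·…·T1 = [3/10 -2/5 -11/10; 6/5 -33/5 -147/5; 0 0 1]
det M = -3/2; M⁻¹ = [22/5 -4/15 -3; 4/5 -1/5 -5; 0 0 1]
M⁻¹ · (-2, -33)ᵀ = (-3, 0)ᵀ

p = (-3, 0)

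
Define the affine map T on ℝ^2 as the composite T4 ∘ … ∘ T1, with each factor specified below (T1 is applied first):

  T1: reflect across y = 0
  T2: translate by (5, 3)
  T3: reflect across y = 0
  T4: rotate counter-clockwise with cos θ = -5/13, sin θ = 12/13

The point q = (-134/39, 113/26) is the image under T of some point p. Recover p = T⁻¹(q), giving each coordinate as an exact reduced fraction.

p = (1/3, 9/2)

T1 = [1 0 0; 0 -1 0; 0 0 1]
T2·T1 = [1 0 5; 0 -1 3; 0 0 1]
T3·…·T1 = [1 0 5; 0 1 -3; 0 0 1]
T4·…·T1 = [-5/13 -12/13 11/13; 12/13 -5/13 75/13; 0 0 1]
det M = 1; M⁻¹ = [-5/13 12/13 -5; -12/13 -5/13 3; 0 0 1]
M⁻¹ · (-134/39, 113/26)ᵀ = (1/3, 9/2)ᵀ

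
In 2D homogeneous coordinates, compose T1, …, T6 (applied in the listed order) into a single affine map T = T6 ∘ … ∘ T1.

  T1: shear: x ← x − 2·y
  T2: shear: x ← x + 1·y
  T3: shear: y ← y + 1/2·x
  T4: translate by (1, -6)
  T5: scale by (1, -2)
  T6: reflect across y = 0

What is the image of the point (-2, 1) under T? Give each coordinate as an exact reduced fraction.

T(p) = (-2, -13)

T1 shear: x ← x − 2·y: (-2, 1) → (-4, 1)
T2 shear: x ← x + 1·y: (-4, 1) → (-3, 1)
T3 shear: y ← y + 1/2·x: (-3, 1) → (-3, -1/2)
T4 translate by (1, -6): (-3, -1/2) → (-2, -13/2)
T5 scale by (1, -2): (-2, -13/2) → (-2, 13)
T6 reflect across y = 0: (-2, 13) → (-2, -13)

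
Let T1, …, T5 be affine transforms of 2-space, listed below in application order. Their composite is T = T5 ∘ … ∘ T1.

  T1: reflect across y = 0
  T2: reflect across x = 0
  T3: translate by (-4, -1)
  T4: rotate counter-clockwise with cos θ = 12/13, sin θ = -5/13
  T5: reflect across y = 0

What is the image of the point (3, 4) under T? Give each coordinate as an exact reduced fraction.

T1 reflect across y = 0: (3, 4) → (3, -4)
T2 reflect across x = 0: (3, -4) → (-3, -4)
T3 translate by (-4, -1): (-3, -4) → (-7, -5)
T4 rotate counter-clockwise with cos θ = 12/13, sin θ = -5/13: (-7, -5) → (-109/13, -25/13)
T5 reflect across y = 0: (-109/13, -25/13) → (-109/13, 25/13)

T(p) = (-109/13, 25/13)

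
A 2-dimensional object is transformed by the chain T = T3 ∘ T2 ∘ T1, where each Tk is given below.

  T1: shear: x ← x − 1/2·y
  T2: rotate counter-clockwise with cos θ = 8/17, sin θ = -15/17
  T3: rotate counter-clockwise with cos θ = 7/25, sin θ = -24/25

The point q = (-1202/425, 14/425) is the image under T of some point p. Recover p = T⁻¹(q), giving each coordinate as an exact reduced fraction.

T1 = [1 -1/2 0; 0 1 0; 0 0 1]
T2·T1 = [8/17 11/17 0; -15/17 31/34 0; 0 0 1]
T3·…·T1 = [-304/425 449/425 0; -297/425 -311/850 0; 0 0 1]
det M = 1; M⁻¹ = [-311/850 -449/425 0; 297/425 -304/425 0; 0 0 1]
M⁻¹ · (-1202/425, 14/425)ᵀ = (1, -2)ᵀ

p = (1, -2)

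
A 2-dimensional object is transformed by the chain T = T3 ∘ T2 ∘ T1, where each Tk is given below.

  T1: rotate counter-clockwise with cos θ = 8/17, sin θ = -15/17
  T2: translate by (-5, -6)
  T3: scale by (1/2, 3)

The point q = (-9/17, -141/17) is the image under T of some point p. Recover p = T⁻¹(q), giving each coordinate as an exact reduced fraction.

T1 = [8/17 15/17 0; -15/17 8/17 0; 0 0 1]
T2·T1 = [8/17 15/17 -5; -15/17 8/17 -6; 0 0 1]
T3·…·T1 = [4/17 15/34 -5/2; -45/17 24/17 -18; 0 0 1]
det M = 3/2; M⁻¹ = [16/17 -5/17 -50/17; 30/17 8/51 123/17; 0 0 1]
M⁻¹ · (-9/17, -141/17)ᵀ = (-1, 5)ᵀ

p = (-1, 5)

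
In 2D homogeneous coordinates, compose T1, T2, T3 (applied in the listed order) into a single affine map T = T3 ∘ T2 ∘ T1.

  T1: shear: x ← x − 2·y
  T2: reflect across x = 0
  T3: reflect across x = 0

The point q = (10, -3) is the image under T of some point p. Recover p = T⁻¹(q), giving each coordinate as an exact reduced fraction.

T1 = [1 -2 0; 0 1 0; 0 0 1]
T2·T1 = [-1 2 0; 0 1 0; 0 0 1]
T3·…·T1 = [1 -2 0; 0 1 0; 0 0 1]
det M = 1; M⁻¹ = [1 2 0; 0 1 0; 0 0 1]
M⁻¹ · (10, -3)ᵀ = (4, -3)ᵀ

p = (4, -3)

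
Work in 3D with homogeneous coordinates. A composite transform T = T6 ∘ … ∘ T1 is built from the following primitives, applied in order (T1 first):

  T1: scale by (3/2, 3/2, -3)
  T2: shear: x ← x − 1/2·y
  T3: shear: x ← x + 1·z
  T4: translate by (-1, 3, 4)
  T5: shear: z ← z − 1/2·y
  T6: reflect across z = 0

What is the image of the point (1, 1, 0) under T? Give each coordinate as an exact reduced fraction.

T1 scale by (3/2, 3/2, -3): (1, 1, 0) → (3/2, 3/2, 0)
T2 shear: x ← x − 1/2·y: (3/2, 3/2, 0) → (3/4, 3/2, 0)
T3 shear: x ← x + 1·z: (3/4, 3/2, 0) → (3/4, 3/2, 0)
T4 translate by (-1, 3, 4): (3/4, 3/2, 0) → (-1/4, 9/2, 4)
T5 shear: z ← z − 1/2·y: (-1/4, 9/2, 4) → (-1/4, 9/2, 7/4)
T6 reflect across z = 0: (-1/4, 9/2, 7/4) → (-1/4, 9/2, -7/4)

T(p) = (-1/4, 9/2, -7/4)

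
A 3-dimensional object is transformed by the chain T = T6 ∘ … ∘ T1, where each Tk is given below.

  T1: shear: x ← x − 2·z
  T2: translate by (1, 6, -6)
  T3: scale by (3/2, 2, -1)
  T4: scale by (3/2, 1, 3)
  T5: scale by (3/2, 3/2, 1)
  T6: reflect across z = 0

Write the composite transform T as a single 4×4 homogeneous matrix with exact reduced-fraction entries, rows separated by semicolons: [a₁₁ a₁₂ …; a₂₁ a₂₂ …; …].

T1 = [1 0 -2 0; 0 1 0 0; 0 0 1 0; 0 0 0 1]
T2·T1 = [1 0 -2 1; 0 1 0 6; 0 0 1 -6; 0 0 0 1]
T3·…·T1 = [3/2 0 -3 3/2; 0 2 0 12; 0 0 -1 6; 0 0 0 1]
T4·…·T1 = [9/4 0 -9/2 9/4; 0 2 0 12; 0 0 -3 18; 0 0 0 1]
T5·…·T1 = [27/8 0 -27/4 27/8; 0 3 0 18; 0 0 -3 18; 0 0 0 1]
T6·…·T1 = [27/8 0 -27/4 27/8; 0 3 0 18; 0 0 3 -18; 0 0 0 1]

T = [27/8 0 -27/4 27/8; 0 3 0 18; 0 0 3 -18; 0 0 0 1]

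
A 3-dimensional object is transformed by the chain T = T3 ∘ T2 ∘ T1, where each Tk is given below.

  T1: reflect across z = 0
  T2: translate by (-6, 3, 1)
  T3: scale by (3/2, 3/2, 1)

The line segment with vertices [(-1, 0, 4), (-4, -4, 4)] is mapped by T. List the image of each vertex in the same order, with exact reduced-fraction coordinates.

image vertices: (-21/2, 9/2, -3), (-15, -3/2, -3)

T1 reflect across z = 0: (-1, 0, 4) → (-1, 0, -4); (-4, -4, 4) → (-4, -4, -4)
T2 translate by (-6, 3, 1): (-1, 0, -4) → (-7, 3, -3); (-4, -4, -4) → (-10, -1, -3)
T3 scale by (3/2, 3/2, 1): (-7, 3, -3) → (-21/2, 9/2, -3); (-10, -1, -3) → (-15, -3/2, -3)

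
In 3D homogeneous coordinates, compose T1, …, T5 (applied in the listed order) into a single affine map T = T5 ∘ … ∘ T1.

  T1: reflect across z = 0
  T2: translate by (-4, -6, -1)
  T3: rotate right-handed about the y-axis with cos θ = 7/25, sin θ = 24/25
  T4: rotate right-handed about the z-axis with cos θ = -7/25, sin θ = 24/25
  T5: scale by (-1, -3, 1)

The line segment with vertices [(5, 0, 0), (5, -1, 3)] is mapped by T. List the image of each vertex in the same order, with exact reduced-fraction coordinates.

image vertices: (-3719/625, -1926/625, -31/25), (-4823/625, 2733/625, -52/25)

T1 reflect across z = 0: (5, 0, 0) → (5, 0, 0); (5, -1, 3) → (5, -1, -3)
T2 translate by (-4, -6, -1): (5, 0, 0) → (1, -6, -1); (5, -1, -3) → (1, -7, -4)
T3 rotate right-handed about the y-axis with cos θ = 7/25, sin θ = 24/25: (1, -6, -1) → (-17/25, -6, -31/25); (1, -7, -4) → (-89/25, -7, -52/25)
T4 rotate right-handed about the z-axis with cos θ = -7/25, sin θ = 24/25: (-17/25, -6, -31/25) → (3719/625, 642/625, -31/25); (-89/25, -7, -52/25) → (4823/625, -911/625, -52/25)
T5 scale by (-1, -3, 1): (3719/625, 642/625, -31/25) → (-3719/625, -1926/625, -31/25); (4823/625, -911/625, -52/25) → (-4823/625, 2733/625, -52/25)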